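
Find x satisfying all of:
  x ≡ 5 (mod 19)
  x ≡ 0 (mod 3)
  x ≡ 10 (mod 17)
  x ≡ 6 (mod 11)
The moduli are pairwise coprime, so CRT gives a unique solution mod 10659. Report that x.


Product of moduli M = 19 · 3 · 17 · 11 = 10659.
Merge one congruence at a time:
  Start: x ≡ 5 (mod 19).
  Combine with x ≡ 0 (mod 3); new modulus lcm = 57.
    Write x = 5 + 19·t and substitute into x ≡ 0 (mod 3): 19·t ≡ 0 − 5 = -5 (mod 3).
    Reduce coefficients mod 3: 1·t ≡ 1 (mod 3).
    So t ≡ 1 (mod 3).
    Then x = 5 + 19·1 = 24, valid modulo lcm(19, 3) = 57: x ≡ 24 (mod 57).
  Combine with x ≡ 10 (mod 17); new modulus lcm = 969.
    Write x = 24 + 57·t and substitute into x ≡ 10 (mod 17): 57·t ≡ 10 − 24 = -14 (mod 17).
    Reduce coefficients mod 17: 6·t ≡ 3 (mod 17).
    The inverse of 6 mod 17 is 3 (since 6·3 = 18 = 1·17 + 1), so t ≡ 3·3 = 9 ≡ 9 (mod 17).
    Then x = 24 + 57·9 = 537, valid modulo lcm(57, 17) = 969: x ≡ 537 (mod 969).
  Combine with x ≡ 6 (mod 11); new modulus lcm = 10659.
    Write x = 537 + 969·t and substitute into x ≡ 6 (mod 11): 969·t ≡ 6 − 537 = -531 (mod 11).
    Reduce coefficients mod 11: 1·t ≡ 8 (mod 11).
    So t ≡ 8 (mod 11).
    Then x = 537 + 969·8 = 8289, valid modulo lcm(969, 11) = 10659: x ≡ 8289 (mod 10659).
Verify against each original: 8289 mod 19 = 5, 8289 mod 3 = 0, 8289 mod 17 = 10, 8289 mod 11 = 6.

x ≡ 8289 (mod 10659).


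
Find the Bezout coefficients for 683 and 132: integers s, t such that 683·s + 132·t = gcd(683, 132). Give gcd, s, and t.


Euclidean algorithm on (683, 132) — divide until remainder is 0:
  683 = 5 · 132 + 23
  132 = 5 · 23 + 17
  23 = 1 · 17 + 6
  17 = 2 · 6 + 5
  6 = 1 · 5 + 1
  5 = 5 · 1 + 0
gcd(683, 132) = 1.
Track Bezout coefficients alongside the remainders: start with r₀ = 683 = a·1 + b·0 (s = 1, t = 0) and r₁ = 132 = a·0 + b·1 (s = 0, t = 1); each new remainder r_{k+1} = r_{k-1} − q_k·r_k inherits s_{k+1} = s_{k-1} − q_k·s_k, t_{k+1} = t_{k-1} − q_k·t_k, so r_k = a·s_k + b·t_k at every step:
  q = 5: r = 23, s = 1 − 5·0 = 1, t = 0 − 5·1 = -5  (check: 683·1 + 132·(-5) = 23)
  q = 5: r = 17, s = 0 − 5·1 = -5, t = 1 − 5·(-5) = 26  (check: 683·(-5) + 132·26 = 17)
  q = 1: r = 6, s = 1 − 1·(-5) = 6, t = -5 − 1·26 = -31  (check: 683·6 + 132·(-31) = 6)
  q = 2: r = 5, s = -5 − 2·6 = -17, t = 26 − 2·(-31) = 88  (check: 683·(-17) + 132·88 = 5)
  q = 1: r = 1, s = 6 − 1·(-17) = 23, t = -31 − 1·88 = -119  (check: 683·23 + 132·(-119) = 1)
The row with r = 1 (the gcd) gives the Bezout coefficients s = 23, t = -119.
Result: 683 · (23) + 132 · (-119) = 1.

gcd(683, 132) = 1; s = 23, t = -119 (check: 683·23 + 132·(-119) = 1).


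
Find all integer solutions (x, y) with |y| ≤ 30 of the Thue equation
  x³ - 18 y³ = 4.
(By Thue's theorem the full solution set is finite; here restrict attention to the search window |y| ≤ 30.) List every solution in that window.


The equation is x³ - 18y³ = 4. For fixed y, x³ = 18·y³ + 4, so a solution requires the RHS to be a perfect cube.
Strategy: iterate y from -30 to 30, compute RHS = 18·y³ + 4, and check whether it is a (positive or negative) perfect cube.
Check small values of y:
  y = 0: RHS = 4 is not a perfect cube.
  y = 1: RHS = 22 is not a perfect cube.
  y = -1: RHS = -14 is not a perfect cube.
  y = 2: RHS = 148 is not a perfect cube.
  y = -2: RHS = -140 is not a perfect cube.
  y = 3: RHS = 490 is not a perfect cube.
  y = -3: RHS = -482 is not a perfect cube.
Continuing the search up to |y| = 30 finds no solutions either.
No (x, y) in the scanned range satisfies the equation.

No integer solutions with |y| ≤ 30.


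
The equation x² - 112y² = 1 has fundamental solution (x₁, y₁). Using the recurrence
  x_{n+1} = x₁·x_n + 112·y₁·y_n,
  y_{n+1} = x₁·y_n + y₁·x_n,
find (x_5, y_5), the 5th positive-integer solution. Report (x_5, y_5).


Step 1: Find the fundamental solution (x₁, y₁) of x² - 112y² = 1.
  Expand √112 as a continued fraction. a₀ = ⌊√112⌋ = 10; iterate m_{k+1} = d_k·a_k − m_k, d_{k+1} = (112 − m_{k+1}²)/d_k, a_{k+1} = ⌊(a₀ + m_{k+1})/d_{k+1}⌋ (starting m₀ = 0, d₀ = 1), with convergents p_k = a_k·p_{k-1} + p_{k-2}, q_k = a_k·q_{k-1} + q_{k-2} (p₋₁ = 1, q₋₁ = 0):
  k = 0: a₀ = 10; p₀/q₀ = 10/1; p₀² − 112·q₀² = 100 − 112 = -12.
  k = 1: m = 10, d = 12, a = ⌊(10 + 10)/12⌋ = 1; p/q = (1·10 + 1)/(1·1 + 0) = 11/1; p² − 112·q² = 121 − 112 = 9.
  k = 2: m = 2, d = 9, a = ⌊(10 + 2)/9⌋ = 1; p/q = (1·11 + 10)/(1·1 + 1) = 21/2; p² − 112·q² = 441 − 448 = -7.
  k = 3: m = 7, d = 7, a = ⌊(10 + 7)/7⌋ = 2; p/q = (2·21 + 11)/(2·2 + 1) = 53/5; p² − 112·q² = 2809 − 2800 = 9.
  k = 4: m = 7, d = 9, a = ⌊(10 + 7)/9⌋ = 1; p/q = (1·53 + 21)/(1·5 + 2) = 74/7; p² − 112·q² = 5476 − 5488 = -12.
  k = 5: m = 2, d = 12, a = ⌊(10 + 2)/12⌋ = 1; p/q = (1·74 + 53)/(1·7 + 5) = 127/12; p² − 112·q² = 16129 − 16128 = 1.
  The first convergent with p² − 112·q² = 1 gives the fundamental solution (x₁, y₁) = (127, 12).
Step 2: Apply the recurrence (x_{n+1}, y_{n+1}) = (x₁x_n + 112y₁y_n, x₁y_n + y₁x_n) repeatedly.
  From (x_1, y_1) = (127, 12): x_2 = 127·127 + 112·12·12 = 32257; y_2 = 127·12 + 12·127 = 3048.
  From (x_2, y_2) = (32257, 3048): x_3 = 127·32257 + 112·12·3048 = 8193151; y_3 = 127·3048 + 12·32257 = 774180.
  From (x_3, y_3) = (8193151, 774180): x_4 = 127·8193151 + 112·12·774180 = 2081028097; y_4 = 127·774180 + 12·8193151 = 196638672.
  From (x_4, y_4) = (2081028097, 196638672): x_5 = 127·2081028097 + 112·12·196638672 = 528572943487; y_5 = 127·196638672 + 12·2081028097 = 49945448508.
Step 3: Verify x_5² - 112·y_5² = 279389356586511295719169 - 279389356586511295719168 = 1 (should be 1). ✓

(x_1, y_1) = (127, 12); (x_5, y_5) = (528572943487, 49945448508).


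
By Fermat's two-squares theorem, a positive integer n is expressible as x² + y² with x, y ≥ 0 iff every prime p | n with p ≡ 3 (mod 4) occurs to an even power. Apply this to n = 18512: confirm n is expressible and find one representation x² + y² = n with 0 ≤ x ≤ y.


Step 1: Factor n = 18512 = 2^4 · 13 · 89.
Step 2: Check the mod-4 condition on each prime factor: 2 = 2 (special); 13 ≡ 1 (mod 4), exponent 1; 89 ≡ 1 (mod 4), exponent 1.
All primes ≡ 3 (mod 4) appear to even exponent (or don't appear), so by the two-squares theorem n IS expressible as a sum of two squares.
Step 3: Build a representation. Group n = k² · m with k = 4 and m = 13 · 89 = 1157 (a product of primes ≡ 1 (mod 4)); a representation of m scales to one of n via (k·x)² + (k·y)² = k²(x² + y²). Each prime p ≡ 1 (mod 4) is itself a sum of two squares; find a² by testing p − a² for a perfect square:
  13: 13 − 1² = 12, 13 − 2² = 9 = 3² ⇒ 13 = 2² + 3².
  89: 89 − 1² = 88, 89 − 2² = 85, 89 − 3² = 80, 89 − 4² = 73, 89 − 5² = 64 = 8² ⇒ 89 = 5² + 8².
  Combine using the Brahmagupta–Fibonacci identity (a² + b²)(c² + d²) = (ac − bd)² + (ad + bc)² = (ac + bd)² + (ad − bc)²:
  13 · 89 = 1157: from (2² + 3²)(5² + 8²), take (2·5 − 3·8, 2·8 + 3·5) = (10 − 24, 16 + 15) = (-14, 31); dropping signs (only squares matter) gives (14, 31); check 14² + 31² = 196 + 961 = 1157 ✓.
  Scale by k = 4: (4·14, 4·31) = (56, 124).
Step 4: Order so x ≤ y and verify: 56² + 124² = 3136 + 15376 = 18512 = n. ✓

n = 18512 = 56² + 124² (one valid representation with x ≤ y).


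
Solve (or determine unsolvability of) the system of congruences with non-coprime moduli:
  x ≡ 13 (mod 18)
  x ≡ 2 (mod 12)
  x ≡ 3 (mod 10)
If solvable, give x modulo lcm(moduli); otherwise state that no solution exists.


Moduli 18, 12, 10 are not pairwise coprime, so CRT works modulo lcm(m_i) when all pairwise compatibility conditions hold.
Pairwise compatibility: gcd(m_i, m_j) must divide a_i - a_j for every pair.
Merge one congruence at a time:
  Start: x ≡ 13 (mod 18).
  Combine with x ≡ 2 (mod 12): gcd(18, 12) = 6, and 2 - 13 = -11 is NOT divisible by 6.
    ⇒ system is inconsistent (no integer solution).

No solution (the system is inconsistent).


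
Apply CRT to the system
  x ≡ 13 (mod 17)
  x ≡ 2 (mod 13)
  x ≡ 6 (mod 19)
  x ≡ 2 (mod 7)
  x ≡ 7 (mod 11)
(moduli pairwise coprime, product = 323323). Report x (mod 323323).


Product of moduli M = 17 · 13 · 19 · 7 · 11 = 323323.
Merge one congruence at a time:
  Start: x ≡ 13 (mod 17).
  Combine with x ≡ 2 (mod 13); new modulus lcm = 221.
    Write x = 13 + 17·t and substitute into x ≡ 2 (mod 13): 17·t ≡ 2 − 13 = -11 (mod 13).
    Reduce coefficients mod 13: 4·t ≡ 2 (mod 13).
    The inverse of 4 mod 13 is 10 (since 4·10 = 40 = 3·13 + 1), so t ≡ 10·2 = 20 ≡ 7 (mod 13).
    Then x = 13 + 17·7 = 132, valid modulo lcm(17, 13) = 221: x ≡ 132 (mod 221).
  Combine with x ≡ 6 (mod 19); new modulus lcm = 4199.
    Write x = 132 + 221·t and substitute into x ≡ 6 (mod 19): 221·t ≡ 6 − 132 = -126 (mod 19).
    Reduce coefficients mod 19: 12·t ≡ 7 (mod 19).
    The inverse of 12 mod 19 is 8 (since 12·8 = 96 = 5·19 + 1), so t ≡ 8·7 = 56 ≡ 18 (mod 19).
    Then x = 132 + 221·18 = 4110, valid modulo lcm(221, 19) = 4199: x ≡ 4110 (mod 4199).
  Combine with x ≡ 2 (mod 7); new modulus lcm = 29393.
    Write x = 4110 + 4199·t and substitute into x ≡ 2 (mod 7): 4199·t ≡ 2 − 4110 = -4108 (mod 7).
    Reduce coefficients mod 7: 6·t ≡ 1 (mod 7).
    The inverse of 6 mod 7 is 6 (since 6·6 = 36 = 5·7 + 1), so t ≡ 6·1 = 6 ≡ 6 (mod 7).
    Then x = 4110 + 4199·6 = 29304, valid modulo lcm(4199, 7) = 29393: x ≡ 29304 (mod 29393).
  Combine with x ≡ 7 (mod 11); new modulus lcm = 323323.
    Write x = 29304 + 29393·t and substitute into x ≡ 7 (mod 11): 29393·t ≡ 7 − 29304 = -29297 (mod 11).
    Reduce coefficients mod 11: 1·t ≡ 7 (mod 11).
    So t ≡ 7 (mod 11).
    Then x = 29304 + 29393·7 = 235055, valid modulo lcm(29393, 11) = 323323: x ≡ 235055 (mod 323323).
Verify against each original: 235055 mod 17 = 13, 235055 mod 13 = 2, 235055 mod 19 = 6, 235055 mod 7 = 2, 235055 mod 11 = 7.

x ≡ 235055 (mod 323323).


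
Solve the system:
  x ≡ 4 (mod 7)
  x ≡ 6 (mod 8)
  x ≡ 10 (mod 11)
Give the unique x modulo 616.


Moduli 7, 8, 11 are pairwise coprime; by CRT there is a unique solution modulo M = 7 · 8 · 11 = 616.
Solve pairwise, accumulating the modulus:
  Start with x ≡ 4 (mod 7).
  Combine with x ≡ 6 (mod 8): since gcd(7, 8) = 1, we get a unique residue mod 56.
    Write x = 4 + 7·t and substitute into x ≡ 6 (mod 8): 7·t ≡ 6 − 4 = 2 (mod 8).
    The inverse of 7 mod 8 is 7 (since 7·7 = 49 = 6·8 + 1), so t ≡ 7·2 = 14 ≡ 6 (mod 8).
    Then x = 4 + 7·6 = 46, valid modulo lcm(7, 8) = 56: x ≡ 46 (mod 56).
  Combine with x ≡ 10 (mod 11): since gcd(56, 11) = 1, we get a unique residue mod 616.
    Write x = 46 + 56·t and substitute into x ≡ 10 (mod 11): 56·t ≡ 10 − 46 = -36 (mod 11).
    Reduce coefficients mod 11: 1·t ≡ 8 (mod 11).
    So t ≡ 8 (mod 11).
    Then x = 46 + 56·8 = 494, valid modulo lcm(56, 11) = 616: x ≡ 494 (mod 616).
Verify: 494 mod 7 = 4 ✓, 494 mod 8 = 6 ✓, 494 mod 11 = 10 ✓.

x ≡ 494 (mod 616).


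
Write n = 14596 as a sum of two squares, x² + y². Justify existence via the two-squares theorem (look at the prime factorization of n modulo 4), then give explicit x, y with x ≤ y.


Step 1: Factor n = 14596 = 2^2 · 41 · 89.
Step 2: Check the mod-4 condition on each prime factor: 2 = 2 (special); 41 ≡ 1 (mod 4), exponent 1; 89 ≡ 1 (mod 4), exponent 1.
All primes ≡ 3 (mod 4) appear to even exponent (or don't appear), so by the two-squares theorem n IS expressible as a sum of two squares.
Step 3: Build a representation. Group n = k² · m with k = 2 and m = 41 · 89 = 3649 (a product of primes ≡ 1 (mod 4)); a representation of m scales to one of n via (k·x)² + (k·y)² = k²(x² + y²). Each prime p ≡ 1 (mod 4) is itself a sum of two squares; find a² by testing p − a² for a perfect square:
  41: 41 − 1² = 40, 41 − 2² = 37, 41 − 3² = 32, 41 − 4² = 25 = 5² ⇒ 41 = 4² + 5².
  89: 89 − 1² = 88, 89 − 2² = 85, 89 − 3² = 80, 89 − 4² = 73, 89 − 5² = 64 = 8² ⇒ 89 = 5² + 8².
  Combine using the Brahmagupta–Fibonacci identity (a² + b²)(c² + d²) = (ac − bd)² + (ad + bc)² = (ac + bd)² + (ad − bc)²:
  41 · 89 = 3649: from (4² + 5²)(5² + 8²), take (4·5 − 5·8, 4·8 + 5·5) = (20 − 40, 32 + 25) = (-20, 57); dropping signs (only squares matter) gives (20, 57); check 20² + 57² = 400 + 3249 = 3649 ✓.
  Scale by k = 2: (2·20, 2·57) = (40, 114).
Step 4: Order so x ≤ y and verify: 40² + 114² = 1600 + 12996 = 14596 = n. ✓

n = 14596 = 40² + 114² (one valid representation with x ≤ y).


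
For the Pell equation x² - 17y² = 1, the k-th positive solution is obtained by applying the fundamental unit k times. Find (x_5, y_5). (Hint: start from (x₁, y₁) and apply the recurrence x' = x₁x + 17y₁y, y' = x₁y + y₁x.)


Step 1: Find the fundamental solution (x₁, y₁) of x² - 17y² = 1.
  Expand √17 as a continued fraction. a₀ = ⌊√17⌋ = 4; iterate m_{k+1} = d_k·a_k − m_k, d_{k+1} = (17 − m_{k+1}²)/d_k, a_{k+1} = ⌊(a₀ + m_{k+1})/d_{k+1}⌋ (starting m₀ = 0, d₀ = 1), with convergents p_k = a_k·p_{k-1} + p_{k-2}, q_k = a_k·q_{k-1} + q_{k-2} (p₋₁ = 1, q₋₁ = 0):
  k = 0: a₀ = 4; p₀/q₀ = 4/1; p₀² − 17·q₀² = 16 − 17 = -1.
  k = 1: m = 4, d = 1, a = ⌊(4 + 4)/1⌋ = 8; p/q = (8·4 + 1)/(8·1 + 0) = 33/8; p² − 17·q² = 1089 − 1088 = 1.
  The first convergent with p² − 17·q² = 1 gives the fundamental solution (x₁, y₁) = (33, 8).
Step 2: Apply the recurrence (x_{n+1}, y_{n+1}) = (x₁x_n + 17y₁y_n, x₁y_n + y₁x_n) repeatedly.
  From (x_1, y_1) = (33, 8): x_2 = 33·33 + 17·8·8 = 2177; y_2 = 33·8 + 8·33 = 528.
  From (x_2, y_2) = (2177, 528): x_3 = 33·2177 + 17·8·528 = 143649; y_3 = 33·528 + 8·2177 = 34840.
  From (x_3, y_3) = (143649, 34840): x_4 = 33·143649 + 17·8·34840 = 9478657; y_4 = 33·34840 + 8·143649 = 2298912.
  From (x_4, y_4) = (9478657, 2298912): x_5 = 33·9478657 + 17·8·2298912 = 625447713; y_5 = 33·2298912 + 8·9478657 = 151693352.
Step 3: Verify x_5² - 17·y_5² = 391184841696930369 - 391184841696930368 = 1 (should be 1). ✓

(x_1, y_1) = (33, 8); (x_5, y_5) = (625447713, 151693352).


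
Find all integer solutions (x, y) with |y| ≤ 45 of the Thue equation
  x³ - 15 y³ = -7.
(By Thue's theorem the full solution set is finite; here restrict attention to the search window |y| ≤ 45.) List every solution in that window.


The equation is x³ - 15y³ = -7. For fixed y, x³ = 15·y³ − 7, so a solution requires the RHS to be a perfect cube.
Strategy: iterate y from -45 to 45, compute RHS = 15·y³ − 7, and check whether it is a (positive or negative) perfect cube.
Check small values of y:
  y = 0: RHS = -7 is not a perfect cube.
  y = 1: RHS = 8 = (2)³ ⇒ x = 2 works.
  y = -1: RHS = -22 is not a perfect cube.
  y = 2: RHS = 113 is not a perfect cube.
  y = -2: RHS = -127 is not a perfect cube.
  y = 3: RHS = 398 is not a perfect cube.
  y = -3: RHS = -412 is not a perfect cube.
Continuing the search up to |y| = 45 finds no further solutions beyond those listed.
Collected solutions: (2, 1).

Solutions (with |y| ≤ 45): (2, 1).


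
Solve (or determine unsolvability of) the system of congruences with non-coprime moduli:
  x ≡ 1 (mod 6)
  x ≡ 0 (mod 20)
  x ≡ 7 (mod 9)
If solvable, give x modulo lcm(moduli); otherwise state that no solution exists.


Moduli 6, 20, 9 are not pairwise coprime, so CRT works modulo lcm(m_i) when all pairwise compatibility conditions hold.
Pairwise compatibility: gcd(m_i, m_j) must divide a_i - a_j for every pair.
Merge one congruence at a time:
  Start: x ≡ 1 (mod 6).
  Combine with x ≡ 0 (mod 20): gcd(6, 20) = 2, and 0 - 1 = -1 is NOT divisible by 2.
    ⇒ system is inconsistent (no integer solution).

No solution (the system is inconsistent).


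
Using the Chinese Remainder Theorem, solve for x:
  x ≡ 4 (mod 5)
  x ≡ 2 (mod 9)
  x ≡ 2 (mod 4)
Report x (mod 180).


Moduli 5, 9, 4 are pairwise coprime; by CRT there is a unique solution modulo M = 5 · 9 · 4 = 180.
Solve pairwise, accumulating the modulus:
  Start with x ≡ 4 (mod 5).
  Combine with x ≡ 2 (mod 9): since gcd(5, 9) = 1, we get a unique residue mod 45.
    Write x = 4 + 5·t and substitute into x ≡ 2 (mod 9): 5·t ≡ 2 − 4 = -2 (mod 9).
    Reduce coefficients mod 9: 5·t ≡ 7 (mod 9).
    The inverse of 5 mod 9 is 2 (since 5·2 = 10 = 1·9 + 1), so t ≡ 2·7 = 14 ≡ 5 (mod 9).
    Then x = 4 + 5·5 = 29, valid modulo lcm(5, 9) = 45: x ≡ 29 (mod 45).
  Combine with x ≡ 2 (mod 4): since gcd(45, 4) = 1, we get a unique residue mod 180.
    Write x = 29 + 45·t and substitute into x ≡ 2 (mod 4): 45·t ≡ 2 − 29 = -27 (mod 4).
    Reduce coefficients mod 4: 1·t ≡ 1 (mod 4).
    So t ≡ 1 (mod 4).
    Then x = 29 + 45·1 = 74, valid modulo lcm(45, 4) = 180: x ≡ 74 (mod 180).
Verify: 74 mod 5 = 4 ✓, 74 mod 9 = 2 ✓, 74 mod 4 = 2 ✓.

x ≡ 74 (mod 180).


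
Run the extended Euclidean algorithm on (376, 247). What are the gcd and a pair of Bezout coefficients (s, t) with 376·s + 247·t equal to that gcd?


Euclidean algorithm on (376, 247) — divide until remainder is 0:
  376 = 1 · 247 + 129
  247 = 1 · 129 + 118
  129 = 1 · 118 + 11
  118 = 10 · 11 + 8
  11 = 1 · 8 + 3
  8 = 2 · 3 + 2
  3 = 1 · 2 + 1
  2 = 2 · 1 + 0
gcd(376, 247) = 1.
Track Bezout coefficients alongside the remainders: start with r₀ = 376 = a·1 + b·0 (s = 1, t = 0) and r₁ = 247 = a·0 + b·1 (s = 0, t = 1); each new remainder r_{k+1} = r_{k-1} − q_k·r_k inherits s_{k+1} = s_{k-1} − q_k·s_k, t_{k+1} = t_{k-1} − q_k·t_k, so r_k = a·s_k + b·t_k at every step:
  q = 1: r = 129, s = 1 − 1·0 = 1, t = 0 − 1·1 = -1  (check: 376·1 + 247·(-1) = 129)
  q = 1: r = 118, s = 0 − 1·1 = -1, t = 1 − 1·(-1) = 2  (check: 376·(-1) + 247·2 = 118)
  q = 1: r = 11, s = 1 − 1·(-1) = 2, t = -1 − 1·2 = -3  (check: 376·2 + 247·(-3) = 11)
  q = 10: r = 8, s = -1 − 10·2 = -21, t = 2 − 10·(-3) = 32  (check: 376·(-21) + 247·32 = 8)
  q = 1: r = 3, s = 2 − 1·(-21) = 23, t = -3 − 1·32 = -35  (check: 376·23 + 247·(-35) = 3)
  q = 2: r = 2, s = -21 − 2·23 = -67, t = 32 − 2·(-35) = 102  (check: 376·(-67) + 247·102 = 2)
  q = 1: r = 1, s = 23 − 1·(-67) = 90, t = -35 − 1·102 = -137  (check: 376·90 + 247·(-137) = 1)
The row with r = 1 (the gcd) gives the Bezout coefficients s = 90, t = -137.
Result: 376 · (90) + 247 · (-137) = 1.

gcd(376, 247) = 1; s = 90, t = -137 (check: 376·90 + 247·(-137) = 1).


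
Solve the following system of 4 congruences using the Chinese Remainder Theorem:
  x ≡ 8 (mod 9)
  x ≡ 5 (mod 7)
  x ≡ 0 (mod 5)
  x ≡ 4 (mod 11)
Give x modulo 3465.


Product of moduli M = 9 · 7 · 5 · 11 = 3465.
Merge one congruence at a time:
  Start: x ≡ 8 (mod 9).
  Combine with x ≡ 5 (mod 7); new modulus lcm = 63.
    Write x = 8 + 9·t and substitute into x ≡ 5 (mod 7): 9·t ≡ 5 − 8 = -3 (mod 7).
    Reduce coefficients mod 7: 2·t ≡ 4 (mod 7).
    The inverse of 2 mod 7 is 4 (since 2·4 = 8 = 1·7 + 1), so t ≡ 4·4 = 16 ≡ 2 (mod 7).
    Then x = 8 + 9·2 = 26, valid modulo lcm(9, 7) = 63: x ≡ 26 (mod 63).
  Combine with x ≡ 0 (mod 5); new modulus lcm = 315.
    Write x = 26 + 63·t and substitute into x ≡ 0 (mod 5): 63·t ≡ 0 − 26 = -26 (mod 5).
    Reduce coefficients mod 5: 3·t ≡ 4 (mod 5).
    The inverse of 3 mod 5 is 2 (since 3·2 = 6 = 1·5 + 1), so t ≡ 2·4 = 8 ≡ 3 (mod 5).
    Then x = 26 + 63·3 = 215, valid modulo lcm(63, 5) = 315: x ≡ 215 (mod 315).
  Combine with x ≡ 4 (mod 11); new modulus lcm = 3465.
    Write x = 215 + 315·t and substitute into x ≡ 4 (mod 11): 315·t ≡ 4 − 215 = -211 (mod 11).
    Reduce coefficients mod 11: 7·t ≡ 9 (mod 11).
    The inverse of 7 mod 11 is 8 (since 7·8 = 56 = 5·11 + 1), so t ≡ 8·9 = 72 ≡ 6 (mod 11).
    Then x = 215 + 315·6 = 2105, valid modulo lcm(315, 11) = 3465: x ≡ 2105 (mod 3465).
Verify against each original: 2105 mod 9 = 8, 2105 mod 7 = 5, 2105 mod 5 = 0, 2105 mod 11 = 4.

x ≡ 2105 (mod 3465).


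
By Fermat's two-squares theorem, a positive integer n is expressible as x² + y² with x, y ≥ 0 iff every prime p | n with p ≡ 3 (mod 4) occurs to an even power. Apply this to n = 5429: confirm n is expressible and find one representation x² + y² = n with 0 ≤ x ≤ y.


Step 1: Factor n = 5429 = 61 · 89.
Step 2: Check the mod-4 condition on each prime factor: 61 ≡ 1 (mod 4), exponent 1; 89 ≡ 1 (mod 4), exponent 1.
All primes ≡ 3 (mod 4) appear to even exponent (or don't appear), so by the two-squares theorem n IS expressible as a sum of two squares.
Step 3: Build a representation. Here n = 61 · 89 is a product of primes ≡ 1 (mod 4). Each prime p ≡ 1 (mod 4) is itself a sum of two squares; find a² by testing p − a² for a perfect square:
  61: 61 − 1² = 60, 61 − 2² = 57, 61 − 3² = 52, 61 − 4² = 45, 61 − 5² = 36 = 6² ⇒ 61 = 5² + 6².
  89: 89 − 1² = 88, 89 − 2² = 85, 89 − 3² = 80, 89 − 4² = 73, 89 − 5² = 64 = 8² ⇒ 89 = 5² + 8².
  Combine using the Brahmagupta–Fibonacci identity (a² + b²)(c² + d²) = (ac − bd)² + (ad + bc)² = (ac + bd)² + (ad − bc)²:
  61 · 89 = 5429: from (5² + 6²)(5² + 8²), take (5·5 − 6·8, 5·8 + 6·5) = (25 − 48, 40 + 30) = (-23, 70); dropping signs (only squares matter) gives (23, 70); check 23² + 70² = 529 + 4900 = 5429 ✓.
Step 4: Order so x ≤ y and verify: 23² + 70² = 529 + 4900 = 5429 = n. ✓

n = 5429 = 23² + 70² (one valid representation with x ≤ y).


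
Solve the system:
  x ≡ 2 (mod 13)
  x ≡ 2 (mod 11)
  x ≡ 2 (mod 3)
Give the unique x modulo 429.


Moduli 13, 11, 3 are pairwise coprime; by CRT there is a unique solution modulo M = 13 · 11 · 3 = 429.
Solve pairwise, accumulating the modulus:
  Start with x ≡ 2 (mod 13).
  Combine with x ≡ 2 (mod 11): since gcd(13, 11) = 1, we get a unique residue mod 143.
    Write x = 2 + 13·t and substitute into x ≡ 2 (mod 11): 13·t ≡ 2 − 2 = 0 (mod 11).
    Reduce coefficients mod 11: 2·t ≡ 0 (mod 11).
    The inverse of 2 mod 11 is 6 (since 2·6 = 12 = 1·11 + 1), so t ≡ 6·0 = 0 ≡ 0 (mod 11).
    Then x = 2 + 13·0 = 2, valid modulo lcm(13, 11) = 143: x ≡ 2 (mod 143).
  Combine with x ≡ 2 (mod 3): since gcd(143, 3) = 1, we get a unique residue mod 429.
    Write x = 2 + 143·t and substitute into x ≡ 2 (mod 3): 143·t ≡ 2 − 2 = 0 (mod 3).
    Reduce coefficients mod 3: 2·t ≡ 0 (mod 3).
    The inverse of 2 mod 3 is 2 (since 2·2 = 4 = 1·3 + 1), so t ≡ 2·0 = 0 ≡ 0 (mod 3).
    Then x = 2 + 143·0 = 2, valid modulo lcm(143, 3) = 429: x ≡ 2 (mod 429).
Verify: 2 mod 13 = 2 ✓, 2 mod 11 = 2 ✓, 2 mod 3 = 2 ✓.

x ≡ 2 (mod 429).


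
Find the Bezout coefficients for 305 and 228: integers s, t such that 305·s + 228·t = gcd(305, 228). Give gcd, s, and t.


Euclidean algorithm on (305, 228) — divide until remainder is 0:
  305 = 1 · 228 + 77
  228 = 2 · 77 + 74
  77 = 1 · 74 + 3
  74 = 24 · 3 + 2
  3 = 1 · 2 + 1
  2 = 2 · 1 + 0
gcd(305, 228) = 1.
Track Bezout coefficients alongside the remainders: start with r₀ = 305 = a·1 + b·0 (s = 1, t = 0) and r₁ = 228 = a·0 + b·1 (s = 0, t = 1); each new remainder r_{k+1} = r_{k-1} − q_k·r_k inherits s_{k+1} = s_{k-1} − q_k·s_k, t_{k+1} = t_{k-1} − q_k·t_k, so r_k = a·s_k + b·t_k at every step:
  q = 1: r = 77, s = 1 − 1·0 = 1, t = 0 − 1·1 = -1  (check: 305·1 + 228·(-1) = 77)
  q = 2: r = 74, s = 0 − 2·1 = -2, t = 1 − 2·(-1) = 3  (check: 305·(-2) + 228·3 = 74)
  q = 1: r = 3, s = 1 − 1·(-2) = 3, t = -1 − 1·3 = -4  (check: 305·3 + 228·(-4) = 3)
  q = 24: r = 2, s = -2 − 24·3 = -74, t = 3 − 24·(-4) = 99  (check: 305·(-74) + 228·99 = 2)
  q = 1: r = 1, s = 3 − 1·(-74) = 77, t = -4 − 1·99 = -103  (check: 305·77 + 228·(-103) = 1)
The row with r = 1 (the gcd) gives the Bezout coefficients s = 77, t = -103.
Result: 305 · (77) + 228 · (-103) = 1.

gcd(305, 228) = 1; s = 77, t = -103 (check: 305·77 + 228·(-103) = 1).


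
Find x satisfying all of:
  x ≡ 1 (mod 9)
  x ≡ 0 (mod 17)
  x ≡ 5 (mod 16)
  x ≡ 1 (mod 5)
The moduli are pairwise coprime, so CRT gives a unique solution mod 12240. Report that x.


Product of moduli M = 9 · 17 · 16 · 5 = 12240.
Merge one congruence at a time:
  Start: x ≡ 1 (mod 9).
  Combine with x ≡ 0 (mod 17); new modulus lcm = 153.
    Write x = 1 + 9·t and substitute into x ≡ 0 (mod 17): 9·t ≡ 0 − 1 = -1 (mod 17).
    Reduce coefficients mod 17: 9·t ≡ 16 (mod 17).
    The inverse of 9 mod 17 is 2 (since 9·2 = 18 = 1·17 + 1), so t ≡ 2·16 = 32 ≡ 15 (mod 17).
    Then x = 1 + 9·15 = 136, valid modulo lcm(9, 17) = 153: x ≡ 136 (mod 153).
  Combine with x ≡ 5 (mod 16); new modulus lcm = 2448.
    Write x = 136 + 153·t and substitute into x ≡ 5 (mod 16): 153·t ≡ 5 − 136 = -131 (mod 16).
    Reduce coefficients mod 16: 9·t ≡ 13 (mod 16).
    The inverse of 9 mod 16 is 9 (since 9·9 = 81 = 5·16 + 1), so t ≡ 9·13 = 117 ≡ 5 (mod 16).
    Then x = 136 + 153·5 = 901, valid modulo lcm(153, 16) = 2448: x ≡ 901 (mod 2448).
  Combine with x ≡ 1 (mod 5); new modulus lcm = 12240.
    Write x = 901 + 2448·t and substitute into x ≡ 1 (mod 5): 2448·t ≡ 1 − 901 = -900 (mod 5).
    Reduce coefficients mod 5: 3·t ≡ 0 (mod 5).
    The inverse of 3 mod 5 is 2 (since 3·2 = 6 = 1·5 + 1), so t ≡ 2·0 = 0 ≡ 0 (mod 5).
    Then x = 901 + 2448·0 = 901, valid modulo lcm(2448, 5) = 12240: x ≡ 901 (mod 12240).
Verify against each original: 901 mod 9 = 1, 901 mod 17 = 0, 901 mod 16 = 5, 901 mod 5 = 1.

x ≡ 901 (mod 12240).


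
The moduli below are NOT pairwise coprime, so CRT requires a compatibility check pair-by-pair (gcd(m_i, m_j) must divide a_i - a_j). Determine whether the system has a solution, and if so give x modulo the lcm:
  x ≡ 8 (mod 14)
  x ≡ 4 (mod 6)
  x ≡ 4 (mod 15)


Moduli 14, 6, 15 are not pairwise coprime, so CRT works modulo lcm(m_i) when all pairwise compatibility conditions hold.
Pairwise compatibility: gcd(m_i, m_j) must divide a_i - a_j for every pair.
Merge one congruence at a time:
  Start: x ≡ 8 (mod 14).
  Combine with x ≡ 4 (mod 6): gcd(14, 6) = 2; 4 - 8 = -4, which IS divisible by 2, so compatible.
    Write x = 8 + 14·t and substitute into x ≡ 4 (mod 6): 14·t ≡ 4 − 8 = -4 (mod 6).
    Divide the congruence (and modulus) by g = 2: 7·t ≡ -2 (mod 3).
    Reduce coefficients mod 3: 1·t ≡ 1 (mod 3).
    So t ≡ 1 (mod 3).
    Then x = 8 + 14·1 = 22, valid modulo lcm(14, 6) = 42: x ≡ 22 (mod 42).
  Combine with x ≡ 4 (mod 15): gcd(42, 15) = 3; 4 - 22 = -18, which IS divisible by 3, so compatible.
    Write x = 22 + 42·t and substitute into x ≡ 4 (mod 15): 42·t ≡ 4 − 22 = -18 (mod 15).
    Divide the congruence (and modulus) by g = 3: 14·t ≡ -6 (mod 5).
    Reduce coefficients mod 5: 4·t ≡ 4 (mod 5).
    The inverse of 4 mod 5 is 4 (since 4·4 = 16 = 3·5 + 1), so t ≡ 4·4 = 16 ≡ 1 (mod 5).
    Then x = 22 + 42·1 = 64, valid modulo lcm(42, 15) = 210: x ≡ 64 (mod 210).
Verify: 64 mod 14 = 8, 64 mod 6 = 4, 64 mod 15 = 4.

x ≡ 64 (mod 210).


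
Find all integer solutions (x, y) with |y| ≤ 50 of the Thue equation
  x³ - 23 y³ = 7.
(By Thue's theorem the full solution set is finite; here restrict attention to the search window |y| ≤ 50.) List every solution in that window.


The equation is x³ - 23y³ = 7. For fixed y, x³ = 23·y³ + 7, so a solution requires the RHS to be a perfect cube.
Strategy: iterate y from -50 to 50, compute RHS = 23·y³ + 7, and check whether it is a (positive or negative) perfect cube.
Check small values of y:
  y = 0: RHS = 7 is not a perfect cube.
  y = 1: RHS = 30 is not a perfect cube.
  y = -1: RHS = -16 is not a perfect cube.
  y = 2: RHS = 191 is not a perfect cube.
  y = -2: RHS = -177 is not a perfect cube.
  y = 3: RHS = 628 is not a perfect cube.
  y = -3: RHS = -614 is not a perfect cube.
Continuing the search up to |y| = 50 finds no solutions either.
No (x, y) in the scanned range satisfies the equation.

No integer solutions with |y| ≤ 50.


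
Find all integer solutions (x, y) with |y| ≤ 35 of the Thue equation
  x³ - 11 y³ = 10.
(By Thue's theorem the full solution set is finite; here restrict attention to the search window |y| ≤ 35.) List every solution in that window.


The equation is x³ - 11y³ = 10. For fixed y, x³ = 11·y³ + 10, so a solution requires the RHS to be a perfect cube.
Strategy: iterate y from -35 to 35, compute RHS = 11·y³ + 10, and check whether it is a (positive or negative) perfect cube.
Check small values of y:
  y = 0: RHS = 10 is not a perfect cube.
  y = 1: RHS = 21 is not a perfect cube.
  y = -1: RHS = -1 = (-1)³ ⇒ x = -1 works.
  y = 2: RHS = 98 is not a perfect cube.
  y = -2: RHS = -78 is not a perfect cube.
  y = 3: RHS = 307 is not a perfect cube.
  y = -3: RHS = -287 is not a perfect cube.
Continuing the search up to |y| = 35 finds no further solutions beyond those listed.
Collected solutions: (-1, -1).

Solutions (with |y| ≤ 35): (-1, -1).


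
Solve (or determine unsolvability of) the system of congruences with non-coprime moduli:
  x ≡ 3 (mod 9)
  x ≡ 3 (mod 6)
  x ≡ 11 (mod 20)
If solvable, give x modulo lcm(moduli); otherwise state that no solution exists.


Moduli 9, 6, 20 are not pairwise coprime, so CRT works modulo lcm(m_i) when all pairwise compatibility conditions hold.
Pairwise compatibility: gcd(m_i, m_j) must divide a_i - a_j for every pair.
Merge one congruence at a time:
  Start: x ≡ 3 (mod 9).
  Combine with x ≡ 3 (mod 6): gcd(9, 6) = 3; 3 - 3 = 0, which IS divisible by 3, so compatible.
    Write x = 3 + 9·t and substitute into x ≡ 3 (mod 6): 9·t ≡ 3 − 3 = 0 (mod 6).
    Divide the congruence (and modulus) by g = 3: 3·t ≡ 0 (mod 2).
    Reduce coefficients mod 2: 1·t ≡ 0 (mod 2).
    So t ≡ 0 (mod 2).
    Then x = 3 + 9·0 = 3, valid modulo lcm(9, 6) = 18: x ≡ 3 (mod 18).
  Combine with x ≡ 11 (mod 20): gcd(18, 20) = 2; 11 - 3 = 8, which IS divisible by 2, so compatible.
    Write x = 3 + 18·t and substitute into x ≡ 11 (mod 20): 18·t ≡ 11 − 3 = 8 (mod 20).
    Divide the congruence (and modulus) by g = 2: 9·t ≡ 4 (mod 10).
    The inverse of 9 mod 10 is 9 (since 9·9 = 81 = 8·10 + 1), so t ≡ 9·4 = 36 ≡ 6 (mod 10).
    Then x = 3 + 18·6 = 111, valid modulo lcm(18, 20) = 180: x ≡ 111 (mod 180).
Verify: 111 mod 9 = 3, 111 mod 6 = 3, 111 mod 20 = 11.

x ≡ 111 (mod 180).


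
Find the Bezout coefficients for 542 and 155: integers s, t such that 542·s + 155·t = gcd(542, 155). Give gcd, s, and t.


Euclidean algorithm on (542, 155) — divide until remainder is 0:
  542 = 3 · 155 + 77
  155 = 2 · 77 + 1
  77 = 77 · 1 + 0
gcd(542, 155) = 1.
Track Bezout coefficients alongside the remainders: start with r₀ = 542 = a·1 + b·0 (s = 1, t = 0) and r₁ = 155 = a·0 + b·1 (s = 0, t = 1); each new remainder r_{k+1} = r_{k-1} − q_k·r_k inherits s_{k+1} = s_{k-1} − q_k·s_k, t_{k+1} = t_{k-1} − q_k·t_k, so r_k = a·s_k + b·t_k at every step:
  q = 3: r = 77, s = 1 − 3·0 = 1, t = 0 − 3·1 = -3  (check: 542·1 + 155·(-3) = 77)
  q = 2: r = 1, s = 0 − 2·1 = -2, t = 1 − 2·(-3) = 7  (check: 542·(-2) + 155·7 = 1)
The row with r = 1 (the gcd) gives the Bezout coefficients s = -2, t = 7.
Result: 542 · (-2) + 155 · (7) = 1.

gcd(542, 155) = 1; s = -2, t = 7 (check: 542·(-2) + 155·7 = 1).


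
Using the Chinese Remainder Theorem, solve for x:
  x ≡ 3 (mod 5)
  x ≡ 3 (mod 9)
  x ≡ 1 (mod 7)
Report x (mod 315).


Moduli 5, 9, 7 are pairwise coprime; by CRT there is a unique solution modulo M = 5 · 9 · 7 = 315.
Solve pairwise, accumulating the modulus:
  Start with x ≡ 3 (mod 5).
  Combine with x ≡ 3 (mod 9): since gcd(5, 9) = 1, we get a unique residue mod 45.
    Write x = 3 + 5·t and substitute into x ≡ 3 (mod 9): 5·t ≡ 3 − 3 = 0 (mod 9).
    The inverse of 5 mod 9 is 2 (since 5·2 = 10 = 1·9 + 1), so t ≡ 2·0 = 0 ≡ 0 (mod 9).
    Then x = 3 + 5·0 = 3, valid modulo lcm(5, 9) = 45: x ≡ 3 (mod 45).
  Combine with x ≡ 1 (mod 7): since gcd(45, 7) = 1, we get a unique residue mod 315.
    Write x = 3 + 45·t and substitute into x ≡ 1 (mod 7): 45·t ≡ 1 − 3 = -2 (mod 7).
    Reduce coefficients mod 7: 3·t ≡ 5 (mod 7).
    The inverse of 3 mod 7 is 5 (since 3·5 = 15 = 2·7 + 1), so t ≡ 5·5 = 25 ≡ 4 (mod 7).
    Then x = 3 + 45·4 = 183, valid modulo lcm(45, 7) = 315: x ≡ 183 (mod 315).
Verify: 183 mod 5 = 3 ✓, 183 mod 9 = 3 ✓, 183 mod 7 = 1 ✓.

x ≡ 183 (mod 315).


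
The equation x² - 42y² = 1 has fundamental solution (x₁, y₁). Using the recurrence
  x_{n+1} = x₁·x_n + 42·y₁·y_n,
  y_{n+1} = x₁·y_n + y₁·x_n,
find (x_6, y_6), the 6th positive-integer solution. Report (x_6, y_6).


Step 1: Find the fundamental solution (x₁, y₁) of x² - 42y² = 1.
  Expand √42 as a continued fraction. a₀ = ⌊√42⌋ = 6; iterate m_{k+1} = d_k·a_k − m_k, d_{k+1} = (42 − m_{k+1}²)/d_k, a_{k+1} = ⌊(a₀ + m_{k+1})/d_{k+1}⌋ (starting m₀ = 0, d₀ = 1), with convergents p_k = a_k·p_{k-1} + p_{k-2}, q_k = a_k·q_{k-1} + q_{k-2} (p₋₁ = 1, q₋₁ = 0):
  k = 0: a₀ = 6; p₀/q₀ = 6/1; p₀² − 42·q₀² = 36 − 42 = -6.
  k = 1: m = 6, d = 6, a = ⌊(6 + 6)/6⌋ = 2; p/q = (2·6 + 1)/(2·1 + 0) = 13/2; p² − 42·q² = 169 − 168 = 1.
  The first convergent with p² − 42·q² = 1 gives the fundamental solution (x₁, y₁) = (13, 2).
Step 2: Apply the recurrence (x_{n+1}, y_{n+1}) = (x₁x_n + 42y₁y_n, x₁y_n + y₁x_n) repeatedly.
  From (x_1, y_1) = (13, 2): x_2 = 13·13 + 42·2·2 = 337; y_2 = 13·2 + 2·13 = 52.
  From (x_2, y_2) = (337, 52): x_3 = 13·337 + 42·2·52 = 8749; y_3 = 13·52 + 2·337 = 1350.
  From (x_3, y_3) = (8749, 1350): x_4 = 13·8749 + 42·2·1350 = 227137; y_4 = 13·1350 + 2·8749 = 35048.
  From (x_4, y_4) = (227137, 35048): x_5 = 13·227137 + 42·2·35048 = 5896813; y_5 = 13·35048 + 2·227137 = 909898.
  From (x_5, y_5) = (5896813, 909898): x_6 = 13·5896813 + 42·2·909898 = 153090001; y_6 = 13·909898 + 2·5896813 = 23622300.
Step 3: Verify x_6² - 42·y_6² = 23436548406180001 - 23436548406180000 = 1 (should be 1). ✓

(x_1, y_1) = (13, 2); (x_6, y_6) = (153090001, 23622300).


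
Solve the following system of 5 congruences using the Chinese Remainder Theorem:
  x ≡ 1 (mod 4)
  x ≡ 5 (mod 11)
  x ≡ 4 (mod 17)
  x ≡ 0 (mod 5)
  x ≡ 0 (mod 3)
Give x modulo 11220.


Product of moduli M = 4 · 11 · 17 · 5 · 3 = 11220.
Merge one congruence at a time:
  Start: x ≡ 1 (mod 4).
  Combine with x ≡ 5 (mod 11); new modulus lcm = 44.
    Write x = 1 + 4·t and substitute into x ≡ 5 (mod 11): 4·t ≡ 5 − 1 = 4 (mod 11).
    The inverse of 4 mod 11 is 3 (since 4·3 = 12 = 1·11 + 1), so t ≡ 3·4 = 12 ≡ 1 (mod 11).
    Then x = 1 + 4·1 = 5, valid modulo lcm(4, 11) = 44: x ≡ 5 (mod 44).
  Combine with x ≡ 4 (mod 17); new modulus lcm = 748.
    Write x = 5 + 44·t and substitute into x ≡ 4 (mod 17): 44·t ≡ 4 − 5 = -1 (mod 17).
    Reduce coefficients mod 17: 10·t ≡ 16 (mod 17).
    The inverse of 10 mod 17 is 12 (since 10·12 = 120 = 7·17 + 1), so t ≡ 12·16 = 192 ≡ 5 (mod 17).
    Then x = 5 + 44·5 = 225, valid modulo lcm(44, 17) = 748: x ≡ 225 (mod 748).
  Combine with x ≡ 0 (mod 5); new modulus lcm = 3740.
    Write x = 225 + 748·t and substitute into x ≡ 0 (mod 5): 748·t ≡ 0 − 225 = -225 (mod 5).
    Reduce coefficients mod 5: 3·t ≡ 0 (mod 5).
    The inverse of 3 mod 5 is 2 (since 3·2 = 6 = 1·5 + 1), so t ≡ 2·0 = 0 ≡ 0 (mod 5).
    Then x = 225 + 748·0 = 225, valid modulo lcm(748, 5) = 3740: x ≡ 225 (mod 3740).
  Combine with x ≡ 0 (mod 3); new modulus lcm = 11220.
    Write x = 225 + 3740·t and substitute into x ≡ 0 (mod 3): 3740·t ≡ 0 − 225 = -225 (mod 3).
    Reduce coefficients mod 3: 2·t ≡ 0 (mod 3).
    The inverse of 2 mod 3 is 2 (since 2·2 = 4 = 1·3 + 1), so t ≡ 2·0 = 0 ≡ 0 (mod 3).
    Then x = 225 + 3740·0 = 225, valid modulo lcm(3740, 3) = 11220: x ≡ 225 (mod 11220).
Verify against each original: 225 mod 4 = 1, 225 mod 11 = 5, 225 mod 17 = 4, 225 mod 5 = 0, 225 mod 3 = 0.

x ≡ 225 (mod 11220).


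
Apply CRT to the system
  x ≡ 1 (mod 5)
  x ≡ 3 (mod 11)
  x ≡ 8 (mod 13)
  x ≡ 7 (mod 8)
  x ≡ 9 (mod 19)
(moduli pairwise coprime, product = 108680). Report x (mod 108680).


Product of moduli M = 5 · 11 · 13 · 8 · 19 = 108680.
Merge one congruence at a time:
  Start: x ≡ 1 (mod 5).
  Combine with x ≡ 3 (mod 11); new modulus lcm = 55.
    Write x = 1 + 5·t and substitute into x ≡ 3 (mod 11): 5·t ≡ 3 − 1 = 2 (mod 11).
    The inverse of 5 mod 11 is 9 (since 5·9 = 45 = 4·11 + 1), so t ≡ 9·2 = 18 ≡ 7 (mod 11).
    Then x = 1 + 5·7 = 36, valid modulo lcm(5, 11) = 55: x ≡ 36 (mod 55).
  Combine with x ≡ 8 (mod 13); new modulus lcm = 715.
    Write x = 36 + 55·t and substitute into x ≡ 8 (mod 13): 55·t ≡ 8 − 36 = -28 (mod 13).
    Reduce coefficients mod 13: 3·t ≡ 11 (mod 13).
    The inverse of 3 mod 13 is 9 (since 3·9 = 27 = 2·13 + 1), so t ≡ 9·11 = 99 ≡ 8 (mod 13).
    Then x = 36 + 55·8 = 476, valid modulo lcm(55, 13) = 715: x ≡ 476 (mod 715).
  Combine with x ≡ 7 (mod 8); new modulus lcm = 5720.
    Write x = 476 + 715·t and substitute into x ≡ 7 (mod 8): 715·t ≡ 7 − 476 = -469 (mod 8).
    Reduce coefficients mod 8: 3·t ≡ 3 (mod 8).
    The inverse of 3 mod 8 is 3 (since 3·3 = 9 = 1·8 + 1), so t ≡ 3·3 = 9 ≡ 1 (mod 8).
    Then x = 476 + 715·1 = 1191, valid modulo lcm(715, 8) = 5720: x ≡ 1191 (mod 5720).
  Combine with x ≡ 9 (mod 19); new modulus lcm = 108680.
    Write x = 1191 + 5720·t and substitute into x ≡ 9 (mod 19): 5720·t ≡ 9 − 1191 = -1182 (mod 19).
    Reduce coefficients mod 19: 1·t ≡ 15 (mod 19).
    So t ≡ 15 (mod 19).
    Then x = 1191 + 5720·15 = 86991, valid modulo lcm(5720, 19) = 108680: x ≡ 86991 (mod 108680).
Verify against each original: 86991 mod 5 = 1, 86991 mod 11 = 3, 86991 mod 13 = 8, 86991 mod 8 = 7, 86991 mod 19 = 9.

x ≡ 86991 (mod 108680).


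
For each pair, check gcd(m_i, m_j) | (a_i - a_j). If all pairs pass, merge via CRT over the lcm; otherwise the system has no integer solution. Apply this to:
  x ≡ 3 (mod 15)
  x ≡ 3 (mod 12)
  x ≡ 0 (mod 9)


Moduli 15, 12, 9 are not pairwise coprime, so CRT works modulo lcm(m_i) when all pairwise compatibility conditions hold.
Pairwise compatibility: gcd(m_i, m_j) must divide a_i - a_j for every pair.
Merge one congruence at a time:
  Start: x ≡ 3 (mod 15).
  Combine with x ≡ 3 (mod 12): gcd(15, 12) = 3; 3 - 3 = 0, which IS divisible by 3, so compatible.
    Write x = 3 + 15·t and substitute into x ≡ 3 (mod 12): 15·t ≡ 3 − 3 = 0 (mod 12).
    Divide the congruence (and modulus) by g = 3: 5·t ≡ 0 (mod 4).
    Reduce coefficients mod 4: 1·t ≡ 0 (mod 4).
    So t ≡ 0 (mod 4).
    Then x = 3 + 15·0 = 3, valid modulo lcm(15, 12) = 60: x ≡ 3 (mod 60).
  Combine with x ≡ 0 (mod 9): gcd(60, 9) = 3; 0 - 3 = -3, which IS divisible by 3, so compatible.
    Write x = 3 + 60·t and substitute into x ≡ 0 (mod 9): 60·t ≡ 0 − 3 = -3 (mod 9).
    Divide the congruence (and modulus) by g = 3: 20·t ≡ -1 (mod 3).
    Reduce coefficients mod 3: 2·t ≡ 2 (mod 3).
    The inverse of 2 mod 3 is 2 (since 2·2 = 4 = 1·3 + 1), so t ≡ 2·2 = 4 ≡ 1 (mod 3).
    Then x = 3 + 60·1 = 63, valid modulo lcm(60, 9) = 180: x ≡ 63 (mod 180).
Verify: 63 mod 15 = 3, 63 mod 12 = 3, 63 mod 9 = 0.

x ≡ 63 (mod 180).


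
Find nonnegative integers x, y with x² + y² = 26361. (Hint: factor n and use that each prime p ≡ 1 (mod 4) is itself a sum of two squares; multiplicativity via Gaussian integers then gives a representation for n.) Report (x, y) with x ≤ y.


Step 1: Factor n = 26361 = 3^2 · 29 · 101.
Step 2: Check the mod-4 condition on each prime factor: 3 ≡ 3 (mod 4), exponent 2 (must be even); 29 ≡ 1 (mod 4), exponent 1; 101 ≡ 1 (mod 4), exponent 1.
All primes ≡ 3 (mod 4) appear to even exponent (or don't appear), so by the two-squares theorem n IS expressible as a sum of two squares.
Step 3: Build a representation. Group n = k² · m with k = 3 and m = 29 · 101 = 2929 (a product of primes ≡ 1 (mod 4)); a representation of m scales to one of n via (k·x)² + (k·y)² = k²(x² + y²). Each prime p ≡ 1 (mod 4) is itself a sum of two squares; find a² by testing p − a² for a perfect square:
  29: 29 − 1² = 28, 29 − 2² = 25 = 5² ⇒ 29 = 2² + 5².
  101: 101 − 1² = 100 = 10² ⇒ 101 = 1² + 10².
  Combine using the Brahmagupta–Fibonacci identity (a² + b²)(c² + d²) = (ac − bd)² + (ad + bc)² = (ac + bd)² + (ad − bc)²:
  29 · 101 = 2929: from (2² + 5²)(1² + 10²), take (2·1 − 5·10, 2·10 + 5·1) = (2 − 50, 20 + 5) = (-48, 25); dropping signs (only squares matter) gives (48, 25); check 48² + 25² = 2304 + 625 = 2929 ✓.
  Scale by k = 3: (3·48, 3·25) = (144, 75).
Step 4: Order so x ≤ y and verify: 75² + 144² = 5625 + 20736 = 26361 = n. ✓

n = 26361 = 75² + 144² (one valid representation with x ≤ y).
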